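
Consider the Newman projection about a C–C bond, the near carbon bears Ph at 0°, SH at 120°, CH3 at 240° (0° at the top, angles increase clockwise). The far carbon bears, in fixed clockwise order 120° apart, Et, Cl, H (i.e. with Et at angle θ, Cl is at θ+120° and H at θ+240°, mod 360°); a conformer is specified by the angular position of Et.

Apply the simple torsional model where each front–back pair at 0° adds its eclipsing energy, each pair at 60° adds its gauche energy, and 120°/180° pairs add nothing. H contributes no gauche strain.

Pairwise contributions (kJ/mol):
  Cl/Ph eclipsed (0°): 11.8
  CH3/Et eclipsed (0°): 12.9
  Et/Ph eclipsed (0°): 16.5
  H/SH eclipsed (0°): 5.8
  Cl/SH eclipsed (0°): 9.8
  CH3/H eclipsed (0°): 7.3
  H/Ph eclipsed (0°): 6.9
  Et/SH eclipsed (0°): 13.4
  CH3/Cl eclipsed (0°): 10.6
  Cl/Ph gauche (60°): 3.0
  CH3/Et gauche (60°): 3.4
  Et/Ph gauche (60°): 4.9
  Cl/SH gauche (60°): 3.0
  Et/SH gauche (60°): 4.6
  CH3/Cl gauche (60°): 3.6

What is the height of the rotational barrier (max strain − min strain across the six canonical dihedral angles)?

Et at 0° is eclipsed. Ph at 0° is eclipsed with Et at 0° (16.5); SH at 120° is eclipsed with Cl at 120° (9.8); CH3 at 240° is eclipsed with H at 240° (7.3). Total 33.6 kJ/mol.
Et at 60° is staggered. Ph at 0° is gauche with Et at 60° (4.9); SH at 120° is gauche with Et at 60° (4.6); SH at 120° is gauche with Cl at 180° (3.0); CH3 at 240° is gauche with Cl at 180° (3.6). Total 16.1 kJ/mol.
Et at 120° is eclipsed. Ph at 0° is eclipsed with H at 0° (6.9); SH at 120° is eclipsed with Et at 120° (13.4); CH3 at 240° is eclipsed with Cl at 240° (10.6). Total 30.9 kJ/mol.
Et at 180° is staggered. Ph at 0° is gauche with Cl at 300° (3.0); SH at 120° is gauche with Et at 180° (4.6); CH3 at 240° is gauche with Et at 180° (3.4); CH3 at 240° is gauche with Cl at 300° (3.6). Total 14.6 kJ/mol.
Et at 240° is eclipsed. Ph at 0° is eclipsed with Cl at 0° (11.8); SH at 120° is eclipsed with H at 120° (5.8); CH3 at 240° is eclipsed with Et at 240° (12.9). Total 30.5 kJ/mol.
Et at 300° is staggered. Ph at 0° is gauche with Et at 300° (4.9); Ph at 0° is gauche with Cl at 60° (3.0); SH at 120° is gauche with Cl at 60° (3.0); CH3 at 240° is gauche with Et at 300° (3.4). Total 14.3 kJ/mol.
Max at 0° (33.6 kJ/mol), min at 300° (14.3 kJ/mol); barrier = 19.3 kJ/mol.

19.3 kJ/mol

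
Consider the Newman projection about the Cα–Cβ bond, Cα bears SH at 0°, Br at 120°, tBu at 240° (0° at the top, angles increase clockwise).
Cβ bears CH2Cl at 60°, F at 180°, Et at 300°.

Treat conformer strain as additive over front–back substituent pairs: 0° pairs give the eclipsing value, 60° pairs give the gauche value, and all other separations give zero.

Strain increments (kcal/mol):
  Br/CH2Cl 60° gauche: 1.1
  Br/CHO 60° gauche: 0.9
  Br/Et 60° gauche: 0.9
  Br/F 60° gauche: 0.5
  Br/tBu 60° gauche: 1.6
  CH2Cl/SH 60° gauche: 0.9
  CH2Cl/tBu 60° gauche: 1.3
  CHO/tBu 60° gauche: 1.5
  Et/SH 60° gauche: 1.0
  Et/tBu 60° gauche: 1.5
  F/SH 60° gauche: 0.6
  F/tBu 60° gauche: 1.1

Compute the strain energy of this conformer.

6.1 kcal/mol

This conformer (staggered): SH(0°)/CH2Cl(60°) gauche 0.9; SH(0°)/Et(300°) gauche 1.0; Br(120°)/CH2Cl(60°) gauche 1.1; Br(120°)/F(180°) gauche 0.5; tBu(240°)/F(180°) gauche 1.1; tBu(240°)/Et(300°) gauche 1.5 → 6.1 kcal/mol.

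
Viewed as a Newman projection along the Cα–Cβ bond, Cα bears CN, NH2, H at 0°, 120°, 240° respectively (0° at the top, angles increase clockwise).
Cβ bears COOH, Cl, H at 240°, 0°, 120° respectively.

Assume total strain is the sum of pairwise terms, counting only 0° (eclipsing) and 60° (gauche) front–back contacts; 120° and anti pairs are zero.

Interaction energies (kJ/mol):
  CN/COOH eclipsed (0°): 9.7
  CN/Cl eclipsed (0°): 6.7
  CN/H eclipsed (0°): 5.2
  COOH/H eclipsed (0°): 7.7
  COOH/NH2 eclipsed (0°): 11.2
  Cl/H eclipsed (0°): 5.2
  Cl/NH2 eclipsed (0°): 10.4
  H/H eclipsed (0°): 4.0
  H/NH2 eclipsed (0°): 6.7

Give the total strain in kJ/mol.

21.1 kJ/mol

This conformer is eclipsed. CN at 0° is eclipsed with Cl at 0° (6.7); NH2 at 120° is eclipsed with H at 120° (6.7); H at 240° is eclipsed with COOH at 240° (7.7). Total 21.1 kJ/mol.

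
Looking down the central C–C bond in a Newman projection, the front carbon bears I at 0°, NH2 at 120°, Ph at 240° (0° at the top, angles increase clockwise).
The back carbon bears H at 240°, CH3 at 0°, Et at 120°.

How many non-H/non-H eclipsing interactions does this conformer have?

2

Non-H eclipsing pairs: I(0°)/CH3(0°); NH2(120°)/Et(120°) — 2 interactions.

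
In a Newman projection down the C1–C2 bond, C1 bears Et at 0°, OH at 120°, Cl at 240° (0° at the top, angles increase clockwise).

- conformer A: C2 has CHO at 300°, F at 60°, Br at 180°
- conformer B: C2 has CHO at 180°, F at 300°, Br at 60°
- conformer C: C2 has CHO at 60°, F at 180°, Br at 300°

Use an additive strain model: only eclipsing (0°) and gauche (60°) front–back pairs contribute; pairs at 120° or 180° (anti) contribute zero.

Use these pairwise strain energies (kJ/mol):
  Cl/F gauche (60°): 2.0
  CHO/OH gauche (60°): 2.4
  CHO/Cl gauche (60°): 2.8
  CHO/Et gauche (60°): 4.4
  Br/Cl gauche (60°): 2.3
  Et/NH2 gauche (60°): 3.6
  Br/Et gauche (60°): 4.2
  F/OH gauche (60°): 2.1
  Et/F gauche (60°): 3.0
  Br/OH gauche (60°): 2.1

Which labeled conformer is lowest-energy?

B

A (staggered): Et(0°)/CHO(300°) gauche 4.4; Et(0°)/F(60°) gauche 3.0; OH(120°)/F(60°) gauche 2.1; OH(120°)/Br(180°) gauche 2.1; Cl(240°)/CHO(300°) gauche 2.8; Cl(240°)/Br(180°) gauche 2.3 → 16.7 kJ/mol.
B (staggered): Et(0°)/F(300°) gauche 3.0; Et(0°)/Br(60°) gauche 4.2; OH(120°)/CHO(180°) gauche 2.4; OH(120°)/Br(60°) gauche 2.1; Cl(240°)/CHO(180°) gauche 2.8; Cl(240°)/F(300°) gauche 2.0 → 16.5 kJ/mol.
C (staggered): Et(0°)/CHO(60°) gauche 4.4; Et(0°)/Br(300°) gauche 4.2; OH(120°)/CHO(60°) gauche 2.4; OH(120°)/F(180°) gauche 2.1; Cl(240°)/F(180°) gauche 2.0; Cl(240°)/Br(300°) gauche 2.3 → 17.4 kJ/mol.
B has the lowest total (16.5 kJ/mol).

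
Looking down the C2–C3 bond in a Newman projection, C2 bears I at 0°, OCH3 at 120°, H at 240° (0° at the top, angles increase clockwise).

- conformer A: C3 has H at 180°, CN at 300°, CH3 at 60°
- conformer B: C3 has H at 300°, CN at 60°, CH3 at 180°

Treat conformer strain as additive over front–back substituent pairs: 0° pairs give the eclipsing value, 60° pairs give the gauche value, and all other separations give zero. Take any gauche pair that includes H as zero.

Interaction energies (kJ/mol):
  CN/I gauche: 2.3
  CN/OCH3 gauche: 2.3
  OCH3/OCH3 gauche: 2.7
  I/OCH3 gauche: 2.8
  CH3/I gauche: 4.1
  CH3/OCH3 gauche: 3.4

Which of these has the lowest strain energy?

A is staggered. I at 0° is gauche with CN at 300° (2.3); I at 0° is gauche with CH3 at 60° (4.1); OCH3 at 120° is gauche with CH3 at 60° (3.4). Total 9.8 kJ/mol.
B is staggered. I at 0° is gauche with CN at 60° (2.3); OCH3 at 120° is gauche with CN at 60° (2.3); OCH3 at 120° is gauche with CH3 at 180° (3.4). Total 8.0 kJ/mol.
B has the lowest total (8.0 kJ/mol).

B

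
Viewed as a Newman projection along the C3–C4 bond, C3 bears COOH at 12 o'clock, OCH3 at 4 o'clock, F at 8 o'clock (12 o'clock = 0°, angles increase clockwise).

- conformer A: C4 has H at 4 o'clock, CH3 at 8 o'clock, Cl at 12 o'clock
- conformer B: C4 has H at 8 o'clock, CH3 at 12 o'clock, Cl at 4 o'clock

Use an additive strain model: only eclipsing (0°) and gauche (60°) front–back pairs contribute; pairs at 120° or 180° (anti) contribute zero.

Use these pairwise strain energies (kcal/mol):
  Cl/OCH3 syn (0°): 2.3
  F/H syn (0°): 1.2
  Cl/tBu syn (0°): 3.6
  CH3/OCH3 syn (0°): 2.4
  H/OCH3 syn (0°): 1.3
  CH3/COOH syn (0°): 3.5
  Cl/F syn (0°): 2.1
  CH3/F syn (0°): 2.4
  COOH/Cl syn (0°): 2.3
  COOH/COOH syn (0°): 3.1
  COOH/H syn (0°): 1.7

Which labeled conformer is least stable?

A (eclipsed): COOH(0°)/Cl(0°) eclipsed 2.3; OCH3(120°)/H(120°) eclipsed 1.3; F(240°)/CH3(240°) eclipsed 2.4 → 6.0 kcal/mol.
B (eclipsed): COOH(0°)/CH3(0°) eclipsed 3.5; OCH3(120°)/Cl(120°) eclipsed 2.3; F(240°)/H(240°) eclipsed 1.2 → 7.0 kcal/mol.
B has the highest total (7.0 kcal/mol).

B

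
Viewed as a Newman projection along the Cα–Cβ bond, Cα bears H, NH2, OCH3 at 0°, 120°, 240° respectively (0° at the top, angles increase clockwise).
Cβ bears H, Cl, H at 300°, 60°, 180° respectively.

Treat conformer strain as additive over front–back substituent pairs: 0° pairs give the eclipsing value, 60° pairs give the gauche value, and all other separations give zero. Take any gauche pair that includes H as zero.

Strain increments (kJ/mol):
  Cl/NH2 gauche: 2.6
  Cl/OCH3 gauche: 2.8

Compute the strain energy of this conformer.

2.6 kJ/mol

This conformer (staggered): NH2–Cl gauche; 2.6 = 2.6 kJ/mol.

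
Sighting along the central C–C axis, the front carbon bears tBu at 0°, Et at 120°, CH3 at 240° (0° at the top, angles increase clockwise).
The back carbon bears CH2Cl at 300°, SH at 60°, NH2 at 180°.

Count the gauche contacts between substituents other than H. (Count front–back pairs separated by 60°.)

Non-H gauche pairs: tBu(0°)/CH2Cl(300°); tBu(0°)/SH(60°); Et(120°)/SH(60°); Et(120°)/NH2(180°); CH3(240°)/CH2Cl(300°); CH3(240°)/NH2(180°) — 6 interactions.

6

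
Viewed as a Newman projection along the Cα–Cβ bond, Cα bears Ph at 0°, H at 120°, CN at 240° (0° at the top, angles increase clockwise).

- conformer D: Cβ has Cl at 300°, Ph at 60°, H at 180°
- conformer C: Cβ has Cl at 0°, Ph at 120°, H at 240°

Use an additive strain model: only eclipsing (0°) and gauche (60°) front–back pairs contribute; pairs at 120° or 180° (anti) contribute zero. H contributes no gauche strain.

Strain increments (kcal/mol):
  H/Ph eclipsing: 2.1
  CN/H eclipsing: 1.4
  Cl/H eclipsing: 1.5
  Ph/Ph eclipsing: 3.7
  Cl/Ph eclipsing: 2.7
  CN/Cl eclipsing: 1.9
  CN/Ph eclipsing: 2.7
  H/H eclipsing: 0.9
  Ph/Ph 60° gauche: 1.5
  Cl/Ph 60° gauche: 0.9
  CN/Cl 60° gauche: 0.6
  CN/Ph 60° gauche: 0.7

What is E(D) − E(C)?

-3.2 kcal/mol

D (staggered): Ph(0°)/Cl(300°) gauche 0.9; Ph(0°)/Ph(60°) gauche 1.5; CN(240°)/Cl(300°) gauche 0.6 → 3.0 kcal/mol.
C (eclipsed): Ph(0°)/Cl(0°) eclipsed 2.7; H(120°)/Ph(120°) eclipsed 2.1; CN(240°)/H(240°) eclipsed 1.4 → 6.2 kcal/mol.
E(D) − E(C) = 3.0 − 6.2 = -3.2 kcal/mol.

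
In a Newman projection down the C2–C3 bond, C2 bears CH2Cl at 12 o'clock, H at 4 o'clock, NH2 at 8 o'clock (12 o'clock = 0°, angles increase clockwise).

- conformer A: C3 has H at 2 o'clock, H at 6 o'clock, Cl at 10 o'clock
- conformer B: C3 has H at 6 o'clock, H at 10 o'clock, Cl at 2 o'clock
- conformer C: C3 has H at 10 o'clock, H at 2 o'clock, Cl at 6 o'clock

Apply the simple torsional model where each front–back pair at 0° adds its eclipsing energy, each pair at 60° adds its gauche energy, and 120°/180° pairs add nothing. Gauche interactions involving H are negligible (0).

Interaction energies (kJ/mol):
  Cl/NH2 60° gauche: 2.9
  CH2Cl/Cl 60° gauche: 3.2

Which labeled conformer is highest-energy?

A (staggered): CH2Cl(0°)/Cl(300°) gauche 3.2; NH2(240°)/Cl(300°) gauche 2.9 → 6.1 kJ/mol.
B (staggered): CH2Cl(0°)/Cl(60°) gauche 3.2 → 3.2 kJ/mol.
C (staggered): NH2(240°)/Cl(180°) gauche 2.9 → 2.9 kJ/mol.
A has the highest total (6.1 kJ/mol).

A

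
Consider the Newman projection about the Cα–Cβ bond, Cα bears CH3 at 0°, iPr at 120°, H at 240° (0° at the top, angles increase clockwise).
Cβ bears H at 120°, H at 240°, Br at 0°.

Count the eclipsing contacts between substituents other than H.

Non-H eclipsing pairs: CH3(0°)/Br(0°) — 1 interaction.

1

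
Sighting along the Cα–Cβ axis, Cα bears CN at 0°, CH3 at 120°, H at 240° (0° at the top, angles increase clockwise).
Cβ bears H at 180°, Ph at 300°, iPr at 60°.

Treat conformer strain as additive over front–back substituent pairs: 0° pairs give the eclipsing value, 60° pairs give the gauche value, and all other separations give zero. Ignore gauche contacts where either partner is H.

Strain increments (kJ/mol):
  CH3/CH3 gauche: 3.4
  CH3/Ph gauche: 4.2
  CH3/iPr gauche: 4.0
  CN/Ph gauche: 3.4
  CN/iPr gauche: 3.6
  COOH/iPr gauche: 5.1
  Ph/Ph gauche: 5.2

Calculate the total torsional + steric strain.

11.0 kJ/mol

This conformer (staggered): CN–Ph gauche, CN–iPr gauche, CH3–iPr gauche; 3.4 + 3.6 + 4.0 = 11.0 kJ/mol.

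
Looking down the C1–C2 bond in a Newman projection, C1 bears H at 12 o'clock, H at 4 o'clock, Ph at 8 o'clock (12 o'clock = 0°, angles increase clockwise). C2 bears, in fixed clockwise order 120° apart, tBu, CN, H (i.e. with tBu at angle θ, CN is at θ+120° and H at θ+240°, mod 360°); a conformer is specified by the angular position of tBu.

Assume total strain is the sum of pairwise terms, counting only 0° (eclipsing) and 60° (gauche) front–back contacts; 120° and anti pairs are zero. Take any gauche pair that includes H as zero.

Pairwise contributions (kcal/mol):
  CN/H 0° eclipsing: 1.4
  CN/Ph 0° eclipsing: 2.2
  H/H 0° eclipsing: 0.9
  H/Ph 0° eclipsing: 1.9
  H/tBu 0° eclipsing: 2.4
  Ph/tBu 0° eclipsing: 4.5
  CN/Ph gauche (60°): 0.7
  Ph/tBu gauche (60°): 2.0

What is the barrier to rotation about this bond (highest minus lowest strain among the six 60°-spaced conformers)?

tBu at 0° (eclipsed): H(0°)/tBu(0°) eclipsed 2.4; H(120°)/CN(120°) eclipsed 1.4; Ph(240°)/H(240°) eclipsed 1.9 → 5.7 kcal/mol.
tBu at 60° (staggered): Ph(240°)/CN(180°) gauche 0.7 → 0.7 kcal/mol.
tBu at 120° (eclipsed): H(0°)/H(0°) eclipsed 0.9; H(120°)/tBu(120°) eclipsed 2.4; Ph(240°)/CN(240°) eclipsed 2.2 → 5.5 kcal/mol.
tBu at 180° (staggered): Ph(240°)/tBu(180°) gauche 2.0; Ph(240°)/CN(300°) gauche 0.7 → 2.7 kcal/mol.
tBu at 240° (eclipsed): H(0°)/CN(0°) eclipsed 1.4; H(120°)/H(120°) eclipsed 0.9; Ph(240°)/tBu(240°) eclipsed 4.5 → 6.8 kcal/mol.
tBu at 300° (staggered): Ph(240°)/tBu(300°) gauche 2.0 → 2.0 kcal/mol.
Max at 240° (6.8 kcal/mol), min at 60° (0.7 kcal/mol); barrier = 6.1 kcal/mol.

6.1 kcal/mol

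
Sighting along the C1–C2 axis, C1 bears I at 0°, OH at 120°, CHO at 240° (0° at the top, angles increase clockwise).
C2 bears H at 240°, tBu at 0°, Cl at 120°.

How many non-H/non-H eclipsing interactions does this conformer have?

Non-H eclipsing pairs: I(0°)/tBu(0°); OH(120°)/Cl(120°) — 2 interactions.

2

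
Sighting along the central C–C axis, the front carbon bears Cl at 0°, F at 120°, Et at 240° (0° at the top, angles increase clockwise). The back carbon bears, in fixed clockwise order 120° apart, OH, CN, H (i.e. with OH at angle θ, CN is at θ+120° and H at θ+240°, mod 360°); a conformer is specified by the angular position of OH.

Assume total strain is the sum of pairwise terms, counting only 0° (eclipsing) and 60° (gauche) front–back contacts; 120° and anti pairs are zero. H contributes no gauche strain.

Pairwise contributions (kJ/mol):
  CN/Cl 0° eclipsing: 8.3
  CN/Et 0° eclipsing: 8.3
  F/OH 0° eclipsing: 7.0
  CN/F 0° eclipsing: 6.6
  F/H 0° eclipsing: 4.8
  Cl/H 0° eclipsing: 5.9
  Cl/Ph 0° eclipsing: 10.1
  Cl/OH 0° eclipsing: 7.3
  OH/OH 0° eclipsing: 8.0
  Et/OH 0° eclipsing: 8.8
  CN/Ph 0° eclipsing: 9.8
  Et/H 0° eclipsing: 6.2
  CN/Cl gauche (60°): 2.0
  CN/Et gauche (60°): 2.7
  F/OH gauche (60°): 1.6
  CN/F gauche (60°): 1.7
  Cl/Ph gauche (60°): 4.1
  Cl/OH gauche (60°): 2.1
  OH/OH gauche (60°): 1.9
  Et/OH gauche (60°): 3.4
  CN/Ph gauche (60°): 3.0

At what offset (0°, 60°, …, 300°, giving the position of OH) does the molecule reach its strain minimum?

OH at 0° (eclipsed): Cl(0°)/OH(0°) eclipsed 7.3; F(120°)/CN(120°) eclipsed 6.6; Et(240°)/H(240°) eclipsed 6.2 → 20.1 kJ/mol.
OH at 60° (staggered): Cl(0°)/OH(60°) gauche 2.1; F(120°)/OH(60°) gauche 1.6; F(120°)/CN(180°) gauche 1.7; Et(240°)/CN(180°) gauche 2.7 → 8.1 kJ/mol.
OH at 120° (eclipsed): Cl(0°)/H(0°) eclipsed 5.9; F(120°)/OH(120°) eclipsed 7.0; Et(240°)/CN(240°) eclipsed 8.3 → 21.2 kJ/mol.
OH at 180° (staggered): Cl(0°)/CN(300°) gauche 2.0; F(120°)/OH(180°) gauche 1.6; Et(240°)/OH(180°) gauche 3.4; Et(240°)/CN(300°) gauche 2.7 → 9.7 kJ/mol.
OH at 240° (eclipsed): Cl(0°)/CN(0°) eclipsed 8.3; F(120°)/H(120°) eclipsed 4.8; Et(240°)/OH(240°) eclipsed 8.8 → 21.9 kJ/mol.
OH at 300° (staggered): Cl(0°)/OH(300°) gauche 2.1; Cl(0°)/CN(60°) gauche 2.0; F(120°)/CN(60°) gauche 1.7; Et(240°)/OH(300°) gauche 3.4 → 9.2 kJ/mol.
The minimum (8.1 kJ/mol) occurs with OH at 60°.

60°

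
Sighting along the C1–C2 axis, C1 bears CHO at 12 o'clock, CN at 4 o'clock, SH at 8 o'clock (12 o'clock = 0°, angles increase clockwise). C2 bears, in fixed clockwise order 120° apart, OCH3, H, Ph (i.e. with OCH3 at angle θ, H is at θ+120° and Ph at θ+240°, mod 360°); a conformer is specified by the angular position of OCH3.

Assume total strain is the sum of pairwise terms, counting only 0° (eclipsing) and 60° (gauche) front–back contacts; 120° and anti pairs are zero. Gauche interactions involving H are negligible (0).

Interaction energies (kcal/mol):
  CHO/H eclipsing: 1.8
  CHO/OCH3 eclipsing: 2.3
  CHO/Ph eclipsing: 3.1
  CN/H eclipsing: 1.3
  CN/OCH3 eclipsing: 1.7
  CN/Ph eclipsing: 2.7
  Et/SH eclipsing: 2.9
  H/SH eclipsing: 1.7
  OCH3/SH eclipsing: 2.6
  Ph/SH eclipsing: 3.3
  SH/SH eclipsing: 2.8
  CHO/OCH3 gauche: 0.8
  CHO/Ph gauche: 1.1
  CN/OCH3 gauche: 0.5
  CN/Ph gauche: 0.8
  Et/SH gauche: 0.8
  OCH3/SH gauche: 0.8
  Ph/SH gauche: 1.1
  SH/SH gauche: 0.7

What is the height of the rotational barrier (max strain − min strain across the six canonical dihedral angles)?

3.9 kcal/mol

OCH3 at 0° (eclipsed): CHO(0°)/OCH3(0°) eclipsed 2.3; CN(120°)/H(120°) eclipsed 1.3; SH(240°)/Ph(240°) eclipsed 3.3 → 6.9 kcal/mol.
OCH3 at 60° (staggered): CHO(0°)/OCH3(60°) gauche 0.8; CHO(0°)/Ph(300°) gauche 1.1; CN(120°)/OCH3(60°) gauche 0.5; SH(240°)/Ph(300°) gauche 1.1 → 3.5 kcal/mol.
OCH3 at 120° (eclipsed): CHO(0°)/Ph(0°) eclipsed 3.1; CN(120°)/OCH3(120°) eclipsed 1.7; SH(240°)/H(240°) eclipsed 1.7 → 6.5 kcal/mol.
OCH3 at 180° (staggered): CHO(0°)/Ph(60°) gauche 1.1; CN(120°)/OCH3(180°) gauche 0.5; CN(120°)/Ph(60°) gauche 0.8; SH(240°)/OCH3(180°) gauche 0.8 → 3.2 kcal/mol.
OCH3 at 240° (eclipsed): CHO(0°)/H(0°) eclipsed 1.8; CN(120°)/Ph(120°) eclipsed 2.7; SH(240°)/OCH3(240°) eclipsed 2.6 → 7.1 kcal/mol.
OCH3 at 300° (staggered): CHO(0°)/OCH3(300°) gauche 0.8; CN(120°)/Ph(180°) gauche 0.8; SH(240°)/OCH3(300°) gauche 0.8; SH(240°)/Ph(180°) gauche 1.1 → 3.5 kcal/mol.
Max at 240° (7.1 kcal/mol), min at 180° (3.2 kcal/mol); barrier = 3.9 kcal/mol.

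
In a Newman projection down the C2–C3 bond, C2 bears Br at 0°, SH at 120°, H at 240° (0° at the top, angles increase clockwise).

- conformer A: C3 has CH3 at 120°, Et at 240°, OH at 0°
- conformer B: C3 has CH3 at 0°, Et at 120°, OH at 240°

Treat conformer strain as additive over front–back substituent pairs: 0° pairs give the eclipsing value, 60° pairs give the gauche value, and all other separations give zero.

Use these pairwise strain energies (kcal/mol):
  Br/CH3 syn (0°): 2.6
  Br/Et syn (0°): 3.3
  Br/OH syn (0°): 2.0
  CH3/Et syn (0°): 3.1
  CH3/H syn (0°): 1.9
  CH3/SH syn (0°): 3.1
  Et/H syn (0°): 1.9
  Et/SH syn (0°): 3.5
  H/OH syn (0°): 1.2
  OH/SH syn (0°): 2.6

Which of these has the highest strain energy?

A (eclipsed): Br(0°)/OH(0°) eclipsed 2.0; SH(120°)/CH3(120°) eclipsed 3.1; H(240°)/Et(240°) eclipsed 1.9 → 7.0 kcal/mol.
B (eclipsed): Br(0°)/CH3(0°) eclipsed 2.6; SH(120°)/Et(120°) eclipsed 3.5; H(240°)/OH(240°) eclipsed 1.2 → 7.3 kcal/mol.
B has the highest total (7.3 kcal/mol).

B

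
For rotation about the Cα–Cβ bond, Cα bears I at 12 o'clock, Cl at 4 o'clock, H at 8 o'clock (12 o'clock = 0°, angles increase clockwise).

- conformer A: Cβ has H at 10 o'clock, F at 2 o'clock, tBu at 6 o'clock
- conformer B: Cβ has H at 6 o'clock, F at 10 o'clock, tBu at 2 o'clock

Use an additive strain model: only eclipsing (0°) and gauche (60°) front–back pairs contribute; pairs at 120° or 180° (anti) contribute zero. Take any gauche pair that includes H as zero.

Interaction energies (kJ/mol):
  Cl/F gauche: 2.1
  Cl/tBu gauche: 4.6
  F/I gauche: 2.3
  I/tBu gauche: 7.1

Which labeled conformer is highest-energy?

B

A is staggered. I at 0° is gauche with F at 60° (2.3); Cl at 120° is gauche with F at 60° (2.1); Cl at 120° is gauche with tBu at 180° (4.6). Total 9.0 kJ/mol.
B is staggered. I at 0° is gauche with F at 300° (2.3); I at 0° is gauche with tBu at 60° (7.1); Cl at 120° is gauche with tBu at 60° (4.6). Total 14.0 kJ/mol.
B has the highest total (14.0 kJ/mol).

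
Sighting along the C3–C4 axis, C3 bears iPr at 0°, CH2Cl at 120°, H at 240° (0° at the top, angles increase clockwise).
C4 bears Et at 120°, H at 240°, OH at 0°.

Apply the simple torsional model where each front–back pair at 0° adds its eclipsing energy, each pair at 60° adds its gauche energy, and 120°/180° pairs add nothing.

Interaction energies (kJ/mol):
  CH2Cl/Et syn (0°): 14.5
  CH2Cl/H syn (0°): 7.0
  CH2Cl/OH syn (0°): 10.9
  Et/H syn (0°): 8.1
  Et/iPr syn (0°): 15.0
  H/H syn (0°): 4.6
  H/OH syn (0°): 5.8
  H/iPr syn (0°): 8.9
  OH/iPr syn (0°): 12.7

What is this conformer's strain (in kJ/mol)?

This conformer (eclipsed): iPr(0°)/OH(0°) eclipsed 12.7; CH2Cl(120°)/Et(120°) eclipsed 14.5; H(240°)/H(240°) eclipsed 4.6 → 31.8 kJ/mol.

31.8 kJ/mol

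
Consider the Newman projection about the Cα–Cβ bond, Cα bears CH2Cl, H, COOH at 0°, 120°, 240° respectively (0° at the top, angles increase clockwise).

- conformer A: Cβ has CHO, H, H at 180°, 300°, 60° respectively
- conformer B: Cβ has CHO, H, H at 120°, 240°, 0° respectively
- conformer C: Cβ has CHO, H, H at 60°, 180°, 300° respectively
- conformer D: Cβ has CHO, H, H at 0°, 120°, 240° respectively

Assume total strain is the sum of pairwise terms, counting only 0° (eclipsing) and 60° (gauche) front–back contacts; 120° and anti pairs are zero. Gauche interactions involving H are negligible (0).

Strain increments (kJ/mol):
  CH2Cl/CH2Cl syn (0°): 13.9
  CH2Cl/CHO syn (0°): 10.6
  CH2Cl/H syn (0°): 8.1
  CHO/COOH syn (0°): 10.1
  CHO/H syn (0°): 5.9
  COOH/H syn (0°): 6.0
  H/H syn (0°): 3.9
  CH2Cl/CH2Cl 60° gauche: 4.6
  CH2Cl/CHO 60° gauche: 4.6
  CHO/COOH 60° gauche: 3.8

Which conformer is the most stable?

A is staggered. COOH at 240° is gauche with CHO at 180° (3.8). Total 3.8 kJ/mol.
B is eclipsed. CH2Cl at 0° is eclipsed with H at 0° (8.1); H at 120° is eclipsed with CHO at 120° (5.9); COOH at 240° is eclipsed with H at 240° (6.0). Total 20.0 kJ/mol.
C is staggered. CH2Cl at 0° is gauche with CHO at 60° (4.6). Total 4.6 kJ/mol.
D is eclipsed. CH2Cl at 0° is eclipsed with CHO at 0° (10.6); H at 120° is eclipsed with H at 120° (3.9); COOH at 240° is eclipsed with H at 240° (6.0). Total 20.5 kJ/mol.
A has the lowest total (3.8 kJ/mol).

A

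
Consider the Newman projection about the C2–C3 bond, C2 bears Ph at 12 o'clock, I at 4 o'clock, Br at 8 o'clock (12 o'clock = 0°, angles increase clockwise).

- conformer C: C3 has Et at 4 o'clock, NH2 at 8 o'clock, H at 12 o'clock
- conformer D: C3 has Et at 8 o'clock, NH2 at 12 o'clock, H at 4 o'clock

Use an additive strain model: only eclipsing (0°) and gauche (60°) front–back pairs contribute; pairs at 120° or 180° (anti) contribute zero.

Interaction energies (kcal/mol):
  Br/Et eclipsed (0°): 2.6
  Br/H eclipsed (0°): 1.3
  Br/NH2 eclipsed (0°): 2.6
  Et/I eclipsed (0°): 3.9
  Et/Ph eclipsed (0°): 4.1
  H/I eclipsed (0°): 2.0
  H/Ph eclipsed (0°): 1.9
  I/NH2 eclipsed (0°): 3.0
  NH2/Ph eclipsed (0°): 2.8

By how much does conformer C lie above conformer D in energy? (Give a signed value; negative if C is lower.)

C (eclipsed): Ph(0°)/H(0°) eclipsed 1.9; I(120°)/Et(120°) eclipsed 3.9; Br(240°)/NH2(240°) eclipsed 2.6 → 8.4 kcal/mol.
D (eclipsed): Ph(0°)/NH2(0°) eclipsed 2.8; I(120°)/H(120°) eclipsed 2.0; Br(240°)/Et(240°) eclipsed 2.6 → 7.4 kcal/mol.
E(C) − E(D) = 8.4 − 7.4 = +1.0 kcal/mol.

+1.0 kcal/mol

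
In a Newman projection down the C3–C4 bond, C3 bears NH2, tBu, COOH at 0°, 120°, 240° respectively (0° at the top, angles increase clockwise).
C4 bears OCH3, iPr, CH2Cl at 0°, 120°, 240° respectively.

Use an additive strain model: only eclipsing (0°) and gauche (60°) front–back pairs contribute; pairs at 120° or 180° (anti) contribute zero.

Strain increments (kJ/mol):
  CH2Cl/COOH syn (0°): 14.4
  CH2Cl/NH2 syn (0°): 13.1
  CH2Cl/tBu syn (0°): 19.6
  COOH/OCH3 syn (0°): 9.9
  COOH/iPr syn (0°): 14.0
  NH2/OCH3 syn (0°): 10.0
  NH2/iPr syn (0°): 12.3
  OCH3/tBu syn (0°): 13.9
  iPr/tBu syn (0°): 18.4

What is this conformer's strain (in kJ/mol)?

This conformer (eclipsed): NH2–OCH3 eclipsed, tBu–iPr eclipsed, COOH–CH2Cl eclipsed; 10.0 + 18.4 + 14.4 = 42.8 kJ/mol.

42.8 kJ/mol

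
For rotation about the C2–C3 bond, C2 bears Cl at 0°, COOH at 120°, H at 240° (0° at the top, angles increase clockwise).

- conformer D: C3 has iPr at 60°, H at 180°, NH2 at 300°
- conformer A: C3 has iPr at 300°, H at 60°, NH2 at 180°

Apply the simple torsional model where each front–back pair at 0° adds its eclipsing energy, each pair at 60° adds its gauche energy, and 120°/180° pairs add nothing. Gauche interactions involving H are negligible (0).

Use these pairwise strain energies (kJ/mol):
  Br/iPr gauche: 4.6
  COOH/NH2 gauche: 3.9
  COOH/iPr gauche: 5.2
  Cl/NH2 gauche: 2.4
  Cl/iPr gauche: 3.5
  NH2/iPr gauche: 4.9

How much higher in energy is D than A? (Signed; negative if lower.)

+3.7 kJ/mol

D is staggered. Cl at 0° is gauche with iPr at 60° (3.5); Cl at 0° is gauche with NH2 at 300° (2.4); COOH at 120° is gauche with iPr at 60° (5.2). Total 11.1 kJ/mol.
A is staggered. Cl at 0° is gauche with iPr at 300° (3.5); COOH at 120° is gauche with NH2 at 180° (3.9). Total 7.4 kJ/mol.
E(D) − E(A) = 11.1 − 7.4 = +3.7 kJ/mol.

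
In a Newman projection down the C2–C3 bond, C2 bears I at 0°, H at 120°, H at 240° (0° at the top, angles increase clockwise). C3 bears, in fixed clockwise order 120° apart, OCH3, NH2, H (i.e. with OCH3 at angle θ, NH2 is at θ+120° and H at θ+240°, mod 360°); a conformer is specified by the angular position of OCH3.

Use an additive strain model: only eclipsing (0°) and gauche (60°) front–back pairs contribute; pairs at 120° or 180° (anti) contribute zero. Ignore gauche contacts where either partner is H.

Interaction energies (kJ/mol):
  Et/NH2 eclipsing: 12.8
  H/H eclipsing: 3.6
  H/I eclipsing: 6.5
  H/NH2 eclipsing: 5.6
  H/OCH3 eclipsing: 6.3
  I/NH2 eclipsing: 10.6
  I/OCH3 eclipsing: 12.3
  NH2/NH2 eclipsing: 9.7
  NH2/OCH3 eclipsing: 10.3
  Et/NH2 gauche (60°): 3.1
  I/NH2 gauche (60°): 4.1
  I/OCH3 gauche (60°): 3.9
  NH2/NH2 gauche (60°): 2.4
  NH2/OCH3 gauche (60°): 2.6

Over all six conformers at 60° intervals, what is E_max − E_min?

OCH3 at 0° (eclipsed): I(0°)/OCH3(0°) eclipsed 12.3; H(120°)/NH2(120°) eclipsed 5.6; H(240°)/H(240°) eclipsed 3.6 → 21.5 kJ/mol.
OCH3 at 60° (staggered): I(0°)/OCH3(60°) gauche 3.9 → 3.9 kJ/mol.
OCH3 at 120° (eclipsed): I(0°)/H(0°) eclipsed 6.5; H(120°)/OCH3(120°) eclipsed 6.3; H(240°)/NH2(240°) eclipsed 5.6 → 18.4 kJ/mol.
OCH3 at 180° (staggered): I(0°)/NH2(300°) gauche 4.1 → 4.1 kJ/mol.
OCH3 at 240° (eclipsed): I(0°)/NH2(0°) eclipsed 10.6; H(120°)/H(120°) eclipsed 3.6; H(240°)/OCH3(240°) eclipsed 6.3 → 20.5 kJ/mol.
OCH3 at 300° (staggered): I(0°)/OCH3(300°) gauche 3.9; I(0°)/NH2(60°) gauche 4.1 → 8.0 kJ/mol.
Max at 0° (21.5 kJ/mol), min at 60° (3.9 kJ/mol); barrier = 17.6 kJ/mol.

17.6 kJ/mol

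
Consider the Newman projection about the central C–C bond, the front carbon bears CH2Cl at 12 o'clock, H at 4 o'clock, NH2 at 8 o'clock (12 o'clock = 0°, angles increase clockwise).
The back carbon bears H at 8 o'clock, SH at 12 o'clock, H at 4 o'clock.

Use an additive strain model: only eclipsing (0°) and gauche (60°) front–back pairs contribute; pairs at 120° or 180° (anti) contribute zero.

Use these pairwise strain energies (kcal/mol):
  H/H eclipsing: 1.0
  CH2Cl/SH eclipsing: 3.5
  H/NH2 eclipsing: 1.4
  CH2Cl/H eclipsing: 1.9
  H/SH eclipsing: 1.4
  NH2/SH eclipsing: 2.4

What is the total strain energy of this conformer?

5.9 kcal/mol

This conformer is eclipsed. CH2Cl at 0° is eclipsed with SH at 0° (3.5); H at 120° is eclipsed with H at 120° (1.0); NH2 at 240° is eclipsed with H at 240° (1.4). Total 5.9 kcal/mol.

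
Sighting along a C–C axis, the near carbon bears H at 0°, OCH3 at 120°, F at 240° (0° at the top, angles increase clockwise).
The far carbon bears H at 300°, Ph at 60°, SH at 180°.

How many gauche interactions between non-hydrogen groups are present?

3

Non-H gauche pairs: OCH3(120°)/Ph(60°); OCH3(120°)/SH(180°); F(240°)/SH(180°) — 3 interactions.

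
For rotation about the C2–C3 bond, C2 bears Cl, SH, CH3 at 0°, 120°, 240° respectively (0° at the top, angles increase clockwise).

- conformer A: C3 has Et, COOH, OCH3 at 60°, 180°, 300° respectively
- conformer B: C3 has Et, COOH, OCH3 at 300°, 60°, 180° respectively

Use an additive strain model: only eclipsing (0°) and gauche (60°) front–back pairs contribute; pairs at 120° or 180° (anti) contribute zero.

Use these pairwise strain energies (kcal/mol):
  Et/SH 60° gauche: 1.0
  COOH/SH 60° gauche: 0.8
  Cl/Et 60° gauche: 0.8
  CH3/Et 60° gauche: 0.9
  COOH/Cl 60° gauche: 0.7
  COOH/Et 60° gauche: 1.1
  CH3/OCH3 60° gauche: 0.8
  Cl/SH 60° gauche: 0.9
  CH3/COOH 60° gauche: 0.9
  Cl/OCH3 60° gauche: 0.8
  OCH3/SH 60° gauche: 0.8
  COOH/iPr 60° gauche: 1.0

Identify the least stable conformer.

A

A (staggered): Cl(0°)/Et(60°) gauche 0.8; Cl(0°)/OCH3(300°) gauche 0.8; SH(120°)/Et(60°) gauche 1.0; SH(120°)/COOH(180°) gauche 0.8; CH3(240°)/COOH(180°) gauche 0.9; CH3(240°)/OCH3(300°) gauche 0.8 → 5.1 kcal/mol.
B (staggered): Cl(0°)/Et(300°) gauche 0.8; Cl(0°)/COOH(60°) gauche 0.7; SH(120°)/COOH(60°) gauche 0.8; SH(120°)/OCH3(180°) gauche 0.8; CH3(240°)/Et(300°) gauche 0.9; CH3(240°)/OCH3(180°) gauche 0.8 → 4.8 kcal/mol.
A has the highest total (5.1 kcal/mol).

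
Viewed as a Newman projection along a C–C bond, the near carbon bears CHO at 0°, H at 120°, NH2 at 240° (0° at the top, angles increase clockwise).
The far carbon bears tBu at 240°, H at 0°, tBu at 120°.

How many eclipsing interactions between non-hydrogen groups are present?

1

Non-H eclipsing pairs: NH2(240°)/tBu(240°) — 1 interaction.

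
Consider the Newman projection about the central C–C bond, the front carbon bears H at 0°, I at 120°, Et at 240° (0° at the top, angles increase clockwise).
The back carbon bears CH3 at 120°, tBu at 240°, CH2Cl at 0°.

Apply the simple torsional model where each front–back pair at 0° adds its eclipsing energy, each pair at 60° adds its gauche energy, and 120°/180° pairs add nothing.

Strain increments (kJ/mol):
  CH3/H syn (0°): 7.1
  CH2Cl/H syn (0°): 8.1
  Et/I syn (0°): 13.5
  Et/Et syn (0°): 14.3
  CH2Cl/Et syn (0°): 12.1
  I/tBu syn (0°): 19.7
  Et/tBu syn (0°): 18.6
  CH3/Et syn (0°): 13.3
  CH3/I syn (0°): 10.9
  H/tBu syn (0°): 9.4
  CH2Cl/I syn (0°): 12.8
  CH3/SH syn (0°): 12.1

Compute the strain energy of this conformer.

37.6 kJ/mol

This conformer (eclipsed): H(0°)/CH2Cl(0°) eclipsed 8.1; I(120°)/CH3(120°) eclipsed 10.9; Et(240°)/tBu(240°) eclipsed 18.6 → 37.6 kJ/mol.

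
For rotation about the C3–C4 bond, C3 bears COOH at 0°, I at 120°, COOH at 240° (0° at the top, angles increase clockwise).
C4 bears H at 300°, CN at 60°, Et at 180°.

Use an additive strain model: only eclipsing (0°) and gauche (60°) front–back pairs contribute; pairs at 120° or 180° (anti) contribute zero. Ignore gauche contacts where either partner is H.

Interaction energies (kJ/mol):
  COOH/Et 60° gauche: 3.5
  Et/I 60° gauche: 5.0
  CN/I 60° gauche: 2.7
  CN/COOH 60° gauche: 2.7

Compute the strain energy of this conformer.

This conformer (staggered): COOH(0°)/CN(60°) gauche 2.7; I(120°)/CN(60°) gauche 2.7; I(120°)/Et(180°) gauche 5.0; COOH(240°)/Et(180°) gauche 3.5 → 13.9 kJ/mol.

13.9 kJ/mol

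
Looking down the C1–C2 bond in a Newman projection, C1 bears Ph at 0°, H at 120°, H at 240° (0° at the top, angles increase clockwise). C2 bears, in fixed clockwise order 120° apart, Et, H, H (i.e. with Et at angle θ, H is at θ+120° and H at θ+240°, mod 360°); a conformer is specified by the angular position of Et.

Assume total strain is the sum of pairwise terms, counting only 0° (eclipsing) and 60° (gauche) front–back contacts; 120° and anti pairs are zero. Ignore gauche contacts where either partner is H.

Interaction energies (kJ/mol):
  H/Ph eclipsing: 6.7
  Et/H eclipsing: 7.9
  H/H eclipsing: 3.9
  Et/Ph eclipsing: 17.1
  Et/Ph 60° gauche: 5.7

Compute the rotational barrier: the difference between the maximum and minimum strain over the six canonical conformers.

Et at 0° is eclipsed. Ph at 0° is eclipsed with Et at 0° (17.1); H at 120° is eclipsed with H at 120° (3.9); H at 240° is eclipsed with H at 240° (3.9). Total 24.9 kJ/mol.
Et at 60° is staggered. Ph at 0° is gauche with Et at 60° (5.7). Total 5.7 kJ/mol.
Et at 120° is eclipsed. Ph at 0° is eclipsed with H at 0° (6.7); H at 120° is eclipsed with Et at 120° (7.9); H at 240° is eclipsed with H at 240° (3.9). Total 18.5 kJ/mol.
Et at 180° (staggered): no non-H gauche contacts → 0.0 kJ/mol.
Et at 240° is eclipsed. Ph at 0° is eclipsed with H at 0° (6.7); H at 120° is eclipsed with H at 120° (3.9); H at 240° is eclipsed with Et at 240° (7.9). Total 18.5 kJ/mol.
Et at 300° is staggered. Ph at 0° is gauche with Et at 300° (5.7). Total 5.7 kJ/mol.
Max at 0° (24.9 kJ/mol), min at 180° (0.0 kJ/mol); barrier = 24.9 kJ/mol.

24.9 kJ/mol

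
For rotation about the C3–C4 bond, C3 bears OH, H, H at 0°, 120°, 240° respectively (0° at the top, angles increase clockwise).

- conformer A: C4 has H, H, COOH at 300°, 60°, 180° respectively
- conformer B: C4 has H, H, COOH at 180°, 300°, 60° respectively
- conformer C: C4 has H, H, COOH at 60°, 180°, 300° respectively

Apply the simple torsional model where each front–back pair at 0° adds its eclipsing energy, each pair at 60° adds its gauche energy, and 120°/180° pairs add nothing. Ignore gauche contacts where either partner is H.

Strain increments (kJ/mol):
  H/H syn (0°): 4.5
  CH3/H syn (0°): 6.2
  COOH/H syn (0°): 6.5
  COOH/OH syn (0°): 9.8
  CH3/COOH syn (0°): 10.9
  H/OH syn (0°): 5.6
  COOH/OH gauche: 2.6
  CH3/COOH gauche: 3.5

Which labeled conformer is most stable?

A

A (staggered): no non-H gauche contacts → 0.0 kJ/mol.
B (staggered): OH–COOH gauche; 2.6 = 2.6 kJ/mol.
C (staggered): OH–COOH gauche; 2.6 = 2.6 kJ/mol.
A has the lowest total (0.0 kJ/mol).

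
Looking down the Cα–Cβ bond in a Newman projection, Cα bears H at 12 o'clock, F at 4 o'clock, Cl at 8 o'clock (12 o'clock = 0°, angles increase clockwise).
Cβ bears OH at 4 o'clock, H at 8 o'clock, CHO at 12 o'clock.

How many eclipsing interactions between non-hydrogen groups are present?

Non-H eclipsing pairs: F(120°)/OH(120°) — 1 interaction.

1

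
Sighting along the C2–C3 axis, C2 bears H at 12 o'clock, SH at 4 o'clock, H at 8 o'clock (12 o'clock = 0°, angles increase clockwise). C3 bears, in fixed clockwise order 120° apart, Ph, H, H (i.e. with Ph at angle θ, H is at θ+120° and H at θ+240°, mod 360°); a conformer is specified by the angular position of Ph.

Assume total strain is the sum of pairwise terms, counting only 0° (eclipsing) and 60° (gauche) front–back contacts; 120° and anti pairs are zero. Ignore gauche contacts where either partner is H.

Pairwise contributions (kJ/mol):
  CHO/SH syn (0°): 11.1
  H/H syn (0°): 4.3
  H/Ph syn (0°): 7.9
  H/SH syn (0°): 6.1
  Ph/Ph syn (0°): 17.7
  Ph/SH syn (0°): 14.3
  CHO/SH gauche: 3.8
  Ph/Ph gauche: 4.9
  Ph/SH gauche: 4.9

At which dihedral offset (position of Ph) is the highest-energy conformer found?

120°

Ph at 0° is eclipsed. H at 0° is eclipsed with Ph at 0° (7.9); SH at 120° is eclipsed with H at 120° (6.1); H at 240° is eclipsed with H at 240° (4.3). Total 18.3 kJ/mol.
Ph at 60° is staggered. SH at 120° is gauche with Ph at 60° (4.9). Total 4.9 kJ/mol.
Ph at 120° is eclipsed. H at 0° is eclipsed with H at 0° (4.3); SH at 120° is eclipsed with Ph at 120° (14.3); H at 240° is eclipsed with H at 240° (4.3). Total 22.9 kJ/mol.
Ph at 180° is staggered. SH at 120° is gauche with Ph at 180° (4.9). Total 4.9 kJ/mol.
Ph at 240° is eclipsed. H at 0° is eclipsed with H at 0° (4.3); SH at 120° is eclipsed with H at 120° (6.1); H at 240° is eclipsed with Ph at 240° (7.9). Total 18.3 kJ/mol.
Ph at 300° (staggered): no non-H gauche contacts → 0.0 kJ/mol.
The maximum (22.9 kJ/mol) occurs with Ph at 120°.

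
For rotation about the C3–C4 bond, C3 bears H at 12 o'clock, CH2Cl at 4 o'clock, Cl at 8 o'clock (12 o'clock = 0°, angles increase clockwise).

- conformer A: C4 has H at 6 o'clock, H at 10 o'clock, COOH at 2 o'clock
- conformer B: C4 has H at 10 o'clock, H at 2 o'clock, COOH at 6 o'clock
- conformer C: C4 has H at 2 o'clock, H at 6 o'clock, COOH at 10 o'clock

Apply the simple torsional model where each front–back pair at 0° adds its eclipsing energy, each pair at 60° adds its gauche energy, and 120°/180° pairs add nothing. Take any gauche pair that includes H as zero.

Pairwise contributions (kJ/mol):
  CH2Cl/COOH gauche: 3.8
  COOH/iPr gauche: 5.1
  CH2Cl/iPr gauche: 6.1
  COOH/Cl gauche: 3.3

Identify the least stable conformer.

A is staggered. CH2Cl at 120° is gauche with COOH at 60° (3.8). Total 3.8 kJ/mol.
B is staggered. CH2Cl at 120° is gauche with COOH at 180° (3.8); Cl at 240° is gauche with COOH at 180° (3.3). Total 7.1 kJ/mol.
C is staggered. Cl at 240° is gauche with COOH at 300° (3.3). Total 3.3 kJ/mol.
B has the highest total (7.1 kJ/mol).

B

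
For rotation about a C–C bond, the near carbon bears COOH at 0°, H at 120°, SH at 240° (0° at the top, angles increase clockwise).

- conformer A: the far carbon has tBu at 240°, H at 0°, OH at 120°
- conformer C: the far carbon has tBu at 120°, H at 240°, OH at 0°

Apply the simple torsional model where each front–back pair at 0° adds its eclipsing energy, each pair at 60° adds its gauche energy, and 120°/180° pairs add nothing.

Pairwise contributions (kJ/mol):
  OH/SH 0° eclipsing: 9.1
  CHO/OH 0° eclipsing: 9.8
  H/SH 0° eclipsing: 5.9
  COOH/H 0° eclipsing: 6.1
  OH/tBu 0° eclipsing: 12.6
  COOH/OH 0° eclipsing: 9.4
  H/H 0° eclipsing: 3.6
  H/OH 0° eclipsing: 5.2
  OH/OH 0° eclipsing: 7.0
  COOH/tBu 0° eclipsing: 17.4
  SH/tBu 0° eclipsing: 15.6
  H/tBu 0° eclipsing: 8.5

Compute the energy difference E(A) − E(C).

A (eclipsed): COOH(0°)/H(0°) eclipsed 6.1; H(120°)/OH(120°) eclipsed 5.2; SH(240°)/tBu(240°) eclipsed 15.6 → 26.9 kJ/mol.
C (eclipsed): COOH(0°)/OH(0°) eclipsed 9.4; H(120°)/tBu(120°) eclipsed 8.5; SH(240°)/H(240°) eclipsed 5.9 → 23.8 kJ/mol.
E(A) − E(C) = 26.9 − 23.8 = +3.1 kJ/mol.

+3.1 kJ/mol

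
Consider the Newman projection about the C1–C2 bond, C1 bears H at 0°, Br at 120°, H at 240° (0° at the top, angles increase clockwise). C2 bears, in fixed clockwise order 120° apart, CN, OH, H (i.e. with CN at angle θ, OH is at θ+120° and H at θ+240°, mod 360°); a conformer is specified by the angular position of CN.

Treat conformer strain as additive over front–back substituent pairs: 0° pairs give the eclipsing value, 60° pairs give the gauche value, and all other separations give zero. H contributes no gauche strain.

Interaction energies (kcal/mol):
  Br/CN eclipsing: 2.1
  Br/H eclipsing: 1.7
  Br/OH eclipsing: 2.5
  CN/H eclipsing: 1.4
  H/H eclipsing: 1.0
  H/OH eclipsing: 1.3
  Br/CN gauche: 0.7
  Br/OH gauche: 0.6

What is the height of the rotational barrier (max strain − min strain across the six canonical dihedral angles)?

4.3 kcal/mol

CN at 0° is eclipsed. H at 0° is eclipsed with CN at 0° (1.4); Br at 120° is eclipsed with OH at 120° (2.5); H at 240° is eclipsed with H at 240° (1.0). Total 4.9 kcal/mol.
CN at 60° is staggered. Br at 120° is gauche with CN at 60° (0.7); Br at 120° is gauche with OH at 180° (0.6). Total 1.3 kcal/mol.
CN at 120° is eclipsed. H at 0° is eclipsed with H at 0° (1.0); Br at 120° is eclipsed with CN at 120° (2.1); H at 240° is eclipsed with OH at 240° (1.3). Total 4.4 kcal/mol.
CN at 180° is staggered. Br at 120° is gauche with CN at 180° (0.7). Total 0.7 kcal/mol.
CN at 240° is eclipsed. H at 0° is eclipsed with OH at 0° (1.3); Br at 120° is eclipsed with H at 120° (1.7); H at 240° is eclipsed with CN at 240° (1.4). Total 4.4 kcal/mol.
CN at 300° is staggered. Br at 120° is gauche with OH at 60° (0.6). Total 0.6 kcal/mol.
Max at 0° (4.9 kcal/mol), min at 300° (0.6 kcal/mol); barrier = 4.3 kcal/mol.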